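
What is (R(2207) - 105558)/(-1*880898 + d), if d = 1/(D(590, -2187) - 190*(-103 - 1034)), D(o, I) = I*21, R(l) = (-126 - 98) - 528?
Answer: 18083649930/149843392493 ≈ 0.12068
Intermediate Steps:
R(l) = -752 (R(l) = -224 - 528 = -752)
D(o, I) = 21*I
d = 1/170103 (d = 1/(21*(-2187) - 190*(-103 - 1034)) = 1/(-45927 - 190*(-1137)) = 1/(-45927 + 216030) = 1/170103 ≈ 5.8788e-6)
(R(2207) - 105558)/(-1*880898 + d) = (-752 - 105558)/(-1*880898 + 1/170103) = -106310/(-880898 + 1/170103) = -106310/(-149843392493/170103) = -106310*(-170103/149843392493) = 18083649930/149843392493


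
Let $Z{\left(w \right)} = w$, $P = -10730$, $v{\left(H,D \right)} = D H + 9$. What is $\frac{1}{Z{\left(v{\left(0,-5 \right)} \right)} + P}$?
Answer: $- \frac{1}{10721} \approx -9.3275 \cdot 10^{-5}$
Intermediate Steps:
$v{\left(H,D \right)} = 9 + D H$
$\frac{1}{Z{\left(v{\left(0,-5 \right)} \right)} + P} = \frac{1}{\left(9 - 0\right) - 10730} = \frac{1}{\left(9 + 0\right) - 10730} = \frac{1}{9 - 10730} = \frac{1}{-10721} = - \frac{1}{10721}$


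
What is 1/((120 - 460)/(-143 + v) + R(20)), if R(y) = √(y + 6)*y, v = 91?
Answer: -221/350075 + 676*√26/350075 ≈ 0.0092150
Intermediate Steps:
R(y) = y*√(6 + y) (R(y) = √(6 + y)*y = y*√(6 + y))
1/((120 - 460)/(-143 + v) + R(20)) = 1/((120 - 460)/(-143 + 91) + 20*√(6 + 20)) = 1/(-340/(-52) + 20*√26) = 1/(-340*(-1/52) + 20*√26) = 1/(85/13 + 20*√26)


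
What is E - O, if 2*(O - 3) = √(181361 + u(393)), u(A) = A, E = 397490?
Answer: 397487 - √181754/2 ≈ 3.9727e+5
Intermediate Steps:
O = 3 + √181754/2 (O = 3 + √(181361 + 393)/2 = 3 + √181754/2 ≈ 216.16)
E - O = 397490 - (3 + √181754/2) = 397490 + (-3 - √181754/2) = 397487 - √181754/2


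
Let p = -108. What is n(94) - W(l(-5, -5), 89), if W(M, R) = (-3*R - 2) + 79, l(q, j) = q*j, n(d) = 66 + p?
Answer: 148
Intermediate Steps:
n(d) = -42 (n(d) = 66 - 108 = -42)
l(q, j) = j*q
W(M, R) = 77 - 3*R (W(M, R) = (-2 - 3*R) + 79 = 77 - 3*R)
n(94) - W(l(-5, -5), 89) = -42 - (77 - 3*89) = -42 - (77 - 267) = -42 - 1*(-190) = -42 + 190 = 148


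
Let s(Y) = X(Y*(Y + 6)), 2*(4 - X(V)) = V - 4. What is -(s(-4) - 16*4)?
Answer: 54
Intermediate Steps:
X(V) = 6 - V/2 (X(V) = 4 - (V - 4)/2 = 4 - (-4 + V)/2 = 4 + (2 - V/2) = 6 - V/2)
s(Y) = 6 - Y*(6 + Y)/2 (s(Y) = 6 - Y*(Y + 6)/2 = 6 - Y*(6 + Y)/2)
-(s(-4) - 16*4) = -((6 - ½*(-4)*(6 - 4)) - 16*4) = -((6 - ½*(-4)*2) - 64) = -((6 + 4) - 64) = -(10 - 64) = -1*(-54) = 54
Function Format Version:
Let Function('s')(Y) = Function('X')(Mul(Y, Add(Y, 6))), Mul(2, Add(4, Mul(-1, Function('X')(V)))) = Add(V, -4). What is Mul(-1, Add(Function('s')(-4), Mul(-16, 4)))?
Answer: 54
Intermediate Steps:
Function('X')(V) = Add(6, Mul(Rational(-1, 2), V)) (Function('X')(V) = Add(4, Mul(Rational(-1, 2), Add(V, -4))) = Add(4, Mul(Rational(-1, 2), Add(-4, V))) = Add(4, Add(2, Mul(Rational(-1, 2), V))) = Add(6, Mul(Rational(-1, 2), V)))
Function('s')(Y) = Add(6, Mul(Rational(-1, 2), Y, Add(6, Y))) (Function('s')(Y) = Add(6, Mul(Rational(-1, 2), Mul(Y, Add(Y, 6)))) = Add(6, Mul(Rational(-1, 2), Mul(Y, Add(6, Y)))) = Add(6, Mul(Rational(-1, 2), Y, Add(6, Y))))
Mul(-1, Add(Function('s')(-4), Mul(-16, 4))) = Mul(-1, Add(Add(6, Mul(Rational(-1, 2), -4, Add(6, -4))), Mul(-16, 4))) = Mul(-1, Add(Add(6, Mul(Rational(-1, 2), -4, 2)), -64)) = Mul(-1, Add(Add(6, 4), -64)) = Mul(-1, Add(10, -64)) = Mul(-1, -54) = 54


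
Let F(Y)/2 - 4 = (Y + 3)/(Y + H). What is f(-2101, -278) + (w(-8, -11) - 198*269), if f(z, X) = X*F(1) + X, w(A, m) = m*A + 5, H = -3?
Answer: -54559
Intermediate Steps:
w(A, m) = 5 + A*m (w(A, m) = A*m + 5 = 5 + A*m)
F(Y) = 8 + 2*(3 + Y)/(-3 + Y) (F(Y) = 8 + 2*((Y + 3)/(Y - 3)) = 8 + 2*((3 + Y)/(-3 + Y)) = 8 + 2*(3 + Y)/(-3 + Y))
f(z, X) = 5*X (f(z, X) = X*(2*(-9 + 5*1)/(-3 + 1)) + X = X*(2*(-9 + 5)/(-2)) + X = X*(2*(-1/2)*(-4)) + X = X*4 + X = 4*X + X = 5*X)
f(-2101, -278) + (w(-8, -11) - 198*269) = 5*(-278) + ((5 - 8*(-11)) - 198*269) = -1390 + ((5 + 88) - 53262) = -1390 + (93 - 53262) = -1390 - 53169 = -54559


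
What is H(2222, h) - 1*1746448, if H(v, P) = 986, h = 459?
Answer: -1745462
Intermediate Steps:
H(2222, h) - 1*1746448 = 986 - 1*1746448 = 986 - 1746448 = -1745462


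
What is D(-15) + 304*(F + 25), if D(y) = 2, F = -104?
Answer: -24014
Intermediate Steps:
D(-15) + 304*(F + 25) = 2 + 304*(-104 + 25) = 2 + 304*(-79) = 2 - 24016 = -24014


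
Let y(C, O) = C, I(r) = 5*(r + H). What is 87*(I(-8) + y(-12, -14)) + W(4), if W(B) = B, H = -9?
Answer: -8435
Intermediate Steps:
I(r) = -45 + 5*r (I(r) = 5*(r - 9) = 5*(-9 + r) = -45 + 5*r)
87*(I(-8) + y(-12, -14)) + W(4) = 87*((-45 + 5*(-8)) - 12) + 4 = 87*((-45 - 40) - 12) + 4 = 87*(-85 - 12) + 4 = 87*(-97) + 4 = -8439 + 4 = -8435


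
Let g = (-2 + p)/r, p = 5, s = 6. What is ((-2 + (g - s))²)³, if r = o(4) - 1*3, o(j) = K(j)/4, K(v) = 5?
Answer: 98867482624/117649 ≈ 8.4036e+5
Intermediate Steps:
o(j) = 5/4
r = -7/4 (r = 5/4 - 1*3 = 5/4 - 3 = -7/4 ≈ -1.7500)
g = -12/7 (g = (-2 + 5)/(-7/4) = 3*(-4/7) = -12/7 ≈ -1.7143)
((-2 + (g - s))²)³ = ((-2 + (-12/7 - 1*6))²)³ = ((-2 + (-12/7 - 6))²)³ = ((-2 - 54/7)²)³ = ((-68/7)²)³ = (4624/49)³ = 98867482624/117649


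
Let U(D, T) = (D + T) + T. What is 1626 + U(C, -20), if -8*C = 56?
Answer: 1579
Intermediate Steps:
C = -7 (C = -⅛*56 = -7)
U(D, T) = D + 2*T
1626 + U(C, -20) = 1626 + (-7 + 2*(-20)) = 1626 + (-7 - 40) = 1626 - 47 = 1579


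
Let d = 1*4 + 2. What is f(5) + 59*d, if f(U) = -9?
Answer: 345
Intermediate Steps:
d = 6 (d = 4 + 2 = 6)
f(5) + 59*d = -9 + 59*6 = -9 + 354 = 345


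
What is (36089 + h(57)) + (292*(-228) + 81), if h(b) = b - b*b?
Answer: -33598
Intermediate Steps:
h(b) = b - b**2
(36089 + h(57)) + (292*(-228) + 81) = (36089 + 57*(1 - 1*57)) + (292*(-228) + 81) = (36089 + 57*(1 - 57)) + (-66576 + 81) = (36089 + 57*(-56)) - 66495 = (36089 - 3192) - 66495 = 32897 - 66495 = -33598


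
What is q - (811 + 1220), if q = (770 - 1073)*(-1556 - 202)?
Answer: 530643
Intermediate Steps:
q = 532674 (q = -303*(-1758) = 532674)
q - (811 + 1220) = 532674 - (811 + 1220) = 532674 - 1*2031 = 532674 - 2031 = 530643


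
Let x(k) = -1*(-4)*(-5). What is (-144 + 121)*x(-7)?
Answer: 460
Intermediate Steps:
x(k) = -20 (x(k) = 4*(-5) = -20)
(-144 + 121)*x(-7) = (-144 + 121)*(-20) = -23*(-20) = 460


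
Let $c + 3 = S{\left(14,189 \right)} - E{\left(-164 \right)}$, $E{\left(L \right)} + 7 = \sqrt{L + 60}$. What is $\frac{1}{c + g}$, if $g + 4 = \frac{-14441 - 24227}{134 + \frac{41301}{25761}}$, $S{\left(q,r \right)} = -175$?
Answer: $- \frac{623918117532675}{287240324127938081} + \frac{2711771161250 i \sqrt{26}}{287240324127938081} \approx -0.0021721 + 4.8139 \cdot 10^{-5} i$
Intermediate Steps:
$E{\left(L \right)} = -7 + \sqrt{60 + L}$ ($E{\left(L \right)} = -7 + \sqrt{L + 60} = -7 + \sqrt{60 + L}$)
$g = - \frac{336699816}{1164425}$ ($g = -4 + \frac{-14441 - 24227}{134 + \frac{41301}{25761}} = -4 - \frac{38668}{134 + 41301 \cdot \frac{1}{25761}} = -4 - \frac{38668}{134 + \frac{13767}{8587}} = -4 - \frac{38668}{\frac{1164425}{8587}} = -4 - \frac{332042116}{1164425} = - \frac{336699816}{1164425} \approx -289.16$)
$c = -171 - 2 i \sqrt{26}$ ($c = -3 - \left(168 + \sqrt{60 - 164}\right) = -3 - \left(168 + \sqrt{-104}\right) = -3 - \left(168 + 2 i \sqrt{26}\right) = -171 - 2 i \sqrt{26} \approx -171.0 - 10.198 i$)
$\frac{1}{c + g} = \frac{1}{\left(-171 - 2 i \sqrt{26}\right) - \frac{336699816}{1164425}} = \frac{1}{- \frac{535816491}{1164425} - 2 i \sqrt{26}}$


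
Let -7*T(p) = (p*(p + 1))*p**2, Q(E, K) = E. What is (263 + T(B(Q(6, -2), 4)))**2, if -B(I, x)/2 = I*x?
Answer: 26998239336289/49 ≈ 5.5098e+11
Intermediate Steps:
B(I, x) = -2*I*x
T(p) = -p**3*(1 + p)/7 (T(p) = -p*(p + 1)*p**2/7 = -p*(1 + p)*p**2/7 = -p**3*(1 + p)/7)
(263 + T(B(Q(6, -2), 4)))**2 = (263 + (-2*6*4)**3*(-1 - (-2)*6*4)/7)**2 = (263 + (1/7)*(-48)**3*(-1 - 1*(-48)))**2 = (263 + (1/7)*(-110592)*(-1 + 48))**2 = (263 + (1/7)*(-110592)*47)**2 = (263 - 5197824/7)**2 = (-5195983/7)**2 = 26998239336289/49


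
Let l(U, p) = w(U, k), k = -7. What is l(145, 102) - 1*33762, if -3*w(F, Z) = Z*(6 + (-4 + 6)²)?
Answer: -101216/3 ≈ -33739.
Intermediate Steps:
w(F, Z) = -10*Z/3 (w(F, Z) = -Z*(6 + (-4 + 6)²)/3 = -Z*(6 + 2²)/3 = -Z*(6 + 4)/3 = -Z*10/3 = -10*Z/3)
l(U, p) = 70/3 (l(U, p) = -10/3*(-7) = 70/3)
l(145, 102) - 1*33762 = 70/3 - 1*33762 = 70/3 - 33762 = -101216/3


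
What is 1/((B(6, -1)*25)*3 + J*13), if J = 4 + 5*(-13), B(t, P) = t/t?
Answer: -1/718 ≈ -0.0013928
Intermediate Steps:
B(t, P) = 1
J = -61 (J = 4 - 65 = -61)
1/((B(6, -1)*25)*3 + J*13) = 1/((1*25)*3 - 61*13) = 1/(25*3 - 793) = 1/(75 - 793) = 1/(-718) = -1/718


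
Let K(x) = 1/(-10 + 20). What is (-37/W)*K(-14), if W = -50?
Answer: 37/500 ≈ 0.074000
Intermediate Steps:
K(x) = ⅒ (K(x) = 1/10 = ⅒)
(-37/W)*K(-14) = -37/(-50)*(⅒) = -37*(-1/50)*(⅒) = (37/50)*(⅒) = 37/500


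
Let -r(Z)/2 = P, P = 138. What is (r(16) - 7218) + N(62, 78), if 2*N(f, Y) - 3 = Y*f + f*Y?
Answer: -5313/2 ≈ -2656.5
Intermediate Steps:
r(Z) = -276 (r(Z) = -2*138 = -276)
N(f, Y) = 3/2 + Y*f (N(f, Y) = 3/2 + (Y*f + f*Y)/2 = 3/2 + (Y*f + Y*f)/2 = 3/2 + (2*Y*f)/2 = 3/2 + Y*f)
(r(16) - 7218) + N(62, 78) = (-276 - 7218) + (3/2 + 78*62) = -7494 + (3/2 + 4836) = -7494 + 9675/2 = -5313/2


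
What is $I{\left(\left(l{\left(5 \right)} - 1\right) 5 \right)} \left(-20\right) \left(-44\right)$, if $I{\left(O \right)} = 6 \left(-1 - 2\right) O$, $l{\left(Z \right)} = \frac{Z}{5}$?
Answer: $0$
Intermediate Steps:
$l{\left(Z \right)} = \frac{Z}{5}$ ($l{\left(Z \right)} = Z \frac{1}{5} = \frac{Z}{5}$)
$I{\left(O \right)} = - 18 O$ ($I{\left(O \right)} = 6 \left(- 3 O\right) = - 18 O$)
$I{\left(\left(l{\left(5 \right)} - 1\right) 5 \right)} \left(-20\right) \left(-44\right) = - 18 \left(\frac{1}{5} \cdot 5 - 1\right) 5 \left(-20\right) \left(-44\right) = - 18 \left(1 - 1\right) 5 \left(-20\right) \left(-44\right) = - 18 \cdot 0 \cdot 5 \left(-20\right) \left(-44\right) = \left(-18\right) 0 \left(-20\right) \left(-44\right) = 0 \left(-20\right) \left(-44\right) = 0 \left(-44\right) = 0$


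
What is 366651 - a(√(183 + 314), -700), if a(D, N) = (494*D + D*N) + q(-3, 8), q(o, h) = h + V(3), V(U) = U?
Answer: 366640 + 206*√497 ≈ 3.7123e+5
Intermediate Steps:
q(o, h) = 3 + h (q(o, h) = h + 3 = 3 + h)
a(D, N) = 11 + 494*D + D*N (a(D, N) = (494*D + D*N) + (3 + 8) = (494*D + D*N) + 11 = 11 + 494*D + D*N)
366651 - a(√(183 + 314), -700) = 366651 - (11 + 494*√(183 + 314) + √(183 + 314)*(-700)) = 366651 - (11 + 494*√497 + √497*(-700)) = 366651 - (11 + 494*√497 - 700*√497) = 366651 - (11 - 206*√497) = 366651 + (-11 + 206*√497) = 366640 + 206*√497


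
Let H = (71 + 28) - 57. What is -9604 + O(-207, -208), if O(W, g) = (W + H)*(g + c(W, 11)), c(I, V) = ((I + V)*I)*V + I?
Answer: -73579309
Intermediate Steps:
H = 42 (H = 99 - 57 = 42)
c(I, V) = I + I*V*(I + V) (c(I, V) = (I*(I + V))*V + I = I*V*(I + V) + I = I + I*V*(I + V))
O(W, g) = (42 + W)*(g + W*(122 + 11*W)) (O(W, g) = (W + 42)*(g + W*(1 + 11² + W*11)) = (42 + W)*(g + W*(1 + 121 + 11*W)) = (42 + W)*(g + W*(122 + 11*W)))
-9604 + O(-207, -208) = -9604 + (11*(-207)³ + 42*(-208) + 584*(-207)² + 5124*(-207) - 207*(-208)) = -9604 + (11*(-8869743) - 8736 + 584*42849 - 1060668 + 43056) = -9604 + (-97567173 - 8736 + 25023816 - 1060668 + 43056) = -9604 - 73569705 = -73579309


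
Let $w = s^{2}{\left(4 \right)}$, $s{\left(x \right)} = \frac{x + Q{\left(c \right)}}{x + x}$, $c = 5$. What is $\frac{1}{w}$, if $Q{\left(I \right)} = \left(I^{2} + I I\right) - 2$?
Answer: $\frac{4}{169} \approx 0.023669$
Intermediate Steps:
$Q{\left(I \right)} = -2 + 2 I^{2}$ ($Q{\left(I \right)} = \left(I^{2} + I^{2}\right) - 2 = 2 I^{2} - 2 = -2 + 2 I^{2}$)
$s{\left(x \right)} = \frac{48 + x}{2 x}$ ($s{\left(x \right)} = \frac{x - \left(2 - 2 \cdot 5^{2}\right)}{x + x} = \frac{x + \left(-2 + 2 \cdot 25\right)}{2 x} = \left(x + \left(-2 + 50\right)\right) \frac{1}{2 x} = \left(x + 48\right) \frac{1}{2 x} = \left(48 + x\right) \frac{1}{2 x} = \frac{48 + x}{2 x}$)
$w = \frac{169}{4}$ ($w = \left(\frac{48 + 4}{2 \cdot 4}\right)^{2} = \left(\frac{1}{2} \cdot \frac{1}{4} \cdot 52\right)^{2} = \left(\frac{13}{2}\right)^{2} = \frac{169}{4} \approx 42.25$)
$\frac{1}{w} = \frac{1}{\frac{169}{4}} = \frac{4}{169}$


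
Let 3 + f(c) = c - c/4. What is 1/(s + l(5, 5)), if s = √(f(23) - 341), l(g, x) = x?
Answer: 20/1407 - 2*I*√1307/1407 ≈ 0.014215 - 0.051389*I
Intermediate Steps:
f(c) = -3 + 3*c/4 (f(c) = -3 + (c - c/4) = -3 + 3*c/4)
s = I*√1307/2 (s = √((-3 + (¾)*23) - 341) = √((-3 + 69/4) - 341) = √(57/4 - 341) = √(-1307/4) = I*√1307/2 ≈ 18.076*I)
1/(s + l(5, 5)) = 1/(I*√1307/2 + 5) = 1/(5 + I*√1307/2)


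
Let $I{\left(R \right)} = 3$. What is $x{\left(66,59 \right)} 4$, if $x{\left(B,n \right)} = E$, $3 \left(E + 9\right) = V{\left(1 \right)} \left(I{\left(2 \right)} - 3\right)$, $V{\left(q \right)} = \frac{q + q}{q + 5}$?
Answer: $-36$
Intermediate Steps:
$V{\left(q \right)} = \frac{2 q}{5 + q}$
$E = -9$ ($E = -9 + \frac{2 \cdot 1 \frac{1}{5 + 1} \left(3 - 3\right)}{3} = -9 + \frac{2 \cdot 1 \cdot \frac{1}{6} \cdot 0}{3} = -9 + \frac{\frac{1}{3} \cdot 0}{3} = -9 + \frac{1}{3} \cdot 0 = -9 + 0 = -9$)
$x{\left(B,n \right)} = -9$
$x{\left(66,59 \right)} 4 = \left(-9\right) 4 = -36$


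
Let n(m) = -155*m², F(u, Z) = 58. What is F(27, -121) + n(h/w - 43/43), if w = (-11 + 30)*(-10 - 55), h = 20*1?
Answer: -6226633/61009 ≈ -102.06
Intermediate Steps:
h = 20
w = -1235 (w = 19*(-65) = -1235)
F(27, -121) + n(h/w - 43/43) = 58 - 155*(20/(-1235) - 43/43)² = 58 - 155*(20*(-1/1235) - 43*1/43)² = 58 - 155*(-4/247 - 1)² = 58 - 155*(-251/247)² = 58 - 155*63001/61009 = 58 - 9765155/61009 = -6226633/61009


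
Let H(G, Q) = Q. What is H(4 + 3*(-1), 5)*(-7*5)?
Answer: -175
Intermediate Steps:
H(4 + 3*(-1), 5)*(-7*5) = 5*(-7*5) = 5*(-35) = -175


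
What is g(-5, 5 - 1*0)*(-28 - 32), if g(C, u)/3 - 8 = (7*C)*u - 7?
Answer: 31320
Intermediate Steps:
g(C, u) = 3 + 21*C*u (g(C, u) = 24 + 3*((7*C)*u - 7) = 24 + 3*(7*C*u - 7) = 24 + 3*(-7 + 7*C*u) = 24 + (-21 + 21*C*u) = 3 + 21*C*u)
g(-5, 5 - 1*0)*(-28 - 32) = (3 + 21*(-5)*(5 - 1*0))*(-28 - 32) = (3 + 21*(-5)*(5 + 0))*(-60) = (3 + 21*(-5)*5)*(-60) = (3 - 525)*(-60) = -522*(-60) = 31320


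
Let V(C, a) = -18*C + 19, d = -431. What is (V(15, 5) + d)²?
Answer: 465124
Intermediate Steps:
V(C, a) = 19 - 18*C
(V(15, 5) + d)² = ((19 - 18*15) - 431)² = ((19 - 270) - 431)² = (-251 - 431)² = (-682)² = 465124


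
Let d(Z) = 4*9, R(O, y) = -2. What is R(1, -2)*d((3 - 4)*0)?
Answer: -72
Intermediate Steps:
d(Z) = 36
R(1, -2)*d((3 - 4)*0) = -2*36 = -72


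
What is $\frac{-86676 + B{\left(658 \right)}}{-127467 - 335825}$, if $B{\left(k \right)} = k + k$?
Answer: $\frac{21340}{115823} \approx 0.18425$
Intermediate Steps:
$B{\left(k \right)} = 2 k$
$\frac{-86676 + B{\left(658 \right)}}{-127467 - 335825} = \frac{-86676 + 2 \cdot 658}{-127467 - 335825} = \frac{-86676 + 1316}{-463292} = \left(-85360\right) \left(- \frac{1}{463292}\right) = \frac{21340}{115823}$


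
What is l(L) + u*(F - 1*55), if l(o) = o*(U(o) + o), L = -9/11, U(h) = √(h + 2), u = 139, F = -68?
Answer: -2068656/121 - 9*√143/121 ≈ -17097.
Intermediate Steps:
U(h) = √(2 + h)
L = -9/11 (L = -9*1/11 = -9/11 ≈ -0.81818)
l(o) = o*(o + √(2 + o)) (l(o) = o*(√(2 + o) + o) = o*(o + √(2 + o)))
l(L) + u*(F - 1*55) = -9*(-9/11 + √(2 - 9/11))/11 + 139*(-68 - 1*55) = -9*(-9/11 + √(13/11))/11 + 139*(-68 - 55) = -9*(-9/11 + √143/11)/11 + 139*(-123) = (81/121 - 9*√143/121) - 17097 = -2068656/121 - 9*√143/121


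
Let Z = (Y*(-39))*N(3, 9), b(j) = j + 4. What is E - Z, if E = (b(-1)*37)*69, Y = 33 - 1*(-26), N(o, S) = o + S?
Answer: 35271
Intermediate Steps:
N(o, S) = S + o
Y = 59 (Y = 33 + 26 = 59)
b(j) = 4 + j
Z = -27612 (Z = (59*(-39))*(9 + 3) = -2301*12 = -27612)
E = 7659 (E = ((4 - 1)*37)*69 = (3*37)*69 = 111*69 = 7659)
E - Z = 7659 - 1*(-27612) = 7659 + 27612 = 35271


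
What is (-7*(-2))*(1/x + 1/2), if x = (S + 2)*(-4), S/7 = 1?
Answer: 119/18 ≈ 6.6111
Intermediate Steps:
S = 7 (S = 7*1 = 7)
x = -36 (x = (7 + 2)*(-4) = 9*(-4) = -36)
(-7*(-2))*(1/x + 1/2) = (-7*(-2))*(1/(-36) + 1/2) = 14*(1*(-1/36) + 1*(½)) = 14*(-1/36 + ½) = 14*(17/36) = 119/18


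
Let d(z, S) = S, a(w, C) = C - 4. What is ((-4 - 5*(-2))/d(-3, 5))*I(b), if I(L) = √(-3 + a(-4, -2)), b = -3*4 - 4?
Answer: 18*I/5 ≈ 3.6*I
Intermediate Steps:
a(w, C) = -4 + C
b = -16 (b = -12 - 4 = -16)
I(L) = 3*I (I(L) = √(-3 + (-4 - 2)) = √(-3 - 6) = √(-9) = 3*I)
((-4 - 5*(-2))/d(-3, 5))*I(b) = ((-4 - 5*(-2))/5)*(3*I) = ((-4 + 10)*(⅕))*(3*I) = (6*(⅕))*(3*I) = 6*(3*I)/5 = 18*I/5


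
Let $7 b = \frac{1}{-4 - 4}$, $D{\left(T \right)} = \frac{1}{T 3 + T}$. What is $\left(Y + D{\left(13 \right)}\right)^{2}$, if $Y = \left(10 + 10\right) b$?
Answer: $\frac{15129}{132496} \approx 0.11418$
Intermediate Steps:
$D{\left(T \right)} = \frac{1}{4 T}$ ($D{\left(T \right)} = \frac{1}{3 T + T} = \frac{1}{4 T}$)
$b = - \frac{1}{56}$ ($b = \frac{1}{7 \left(-4 - 4\right)} = \frac{1}{7 \left(-8\right)} = \frac{1}{7} \left(- \frac{1}{8}\right) = - \frac{1}{56} \approx -0.017857$)
$Y = - \frac{5}{14}$ ($Y = \left(10 + 10\right) \left(- \frac{1}{56}\right) = 20 \left(- \frac{1}{56}\right) = - \frac{5}{14} \approx -0.35714$)
$\left(Y + D{\left(13 \right)}\right)^{2} = \left(- \frac{5}{14} + \frac{1}{4 \cdot 13}\right)^{2} = \left(- \frac{5}{14} + \frac{1}{4} \cdot \frac{1}{13}\right)^{2} = \left(- \frac{5}{14} + \frac{1}{52}\right)^{2} = \left(- \frac{123}{364}\right)^{2} = \frac{15129}{132496}$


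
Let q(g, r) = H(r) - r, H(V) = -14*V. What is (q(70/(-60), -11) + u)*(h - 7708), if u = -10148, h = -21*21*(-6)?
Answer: 50533946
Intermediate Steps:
h = 2646 (h = -441*(-6) = 2646)
q(g, r) = -15*r (q(g, r) = -14*r - r = -15*r)
(q(70/(-60), -11) + u)*(h - 7708) = (-15*(-11) - 10148)*(2646 - 7708) = (165 - 10148)*(-5062) = -9983*(-5062) = 50533946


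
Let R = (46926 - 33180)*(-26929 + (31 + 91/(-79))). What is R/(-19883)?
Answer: 369755742/19883 ≈ 18597.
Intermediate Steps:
R = -369755742 (R = 13746*(-26929 + (31 + 91*(-1/79))) = 13746*(-26929 + (31 - 91/79)) = 13746*(-26929 + 2358/79) = 13746*(-2125033/79) = -369755742)
R/(-19883) = -369755742/(-19883) = -369755742*(-1/19883) = 369755742/19883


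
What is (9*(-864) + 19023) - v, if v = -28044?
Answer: 39291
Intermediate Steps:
(9*(-864) + 19023) - v = (9*(-864) + 19023) - 1*(-28044) = (-7776 + 19023) + 28044 = 11247 + 28044 = 39291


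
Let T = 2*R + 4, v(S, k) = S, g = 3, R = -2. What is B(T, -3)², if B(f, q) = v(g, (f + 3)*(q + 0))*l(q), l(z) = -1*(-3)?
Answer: 81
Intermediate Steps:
l(z) = 3
T = 0 (T = 2*(-2) + 4 = -4 + 4 = 0)
B(f, q) = 9 (B(f, q) = 3*3 = 9)
B(T, -3)² = 9² = 81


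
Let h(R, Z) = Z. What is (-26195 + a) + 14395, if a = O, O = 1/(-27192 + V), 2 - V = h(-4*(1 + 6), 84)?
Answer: -321833201/27274 ≈ -11800.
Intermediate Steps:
V = -82 (V = 2 - 1*84 = 2 - 84 = -82)
O = -1/27274 (O = 1/(-27192 - 82) = 1/(-27274) = -1/27274 ≈ -3.6665e-5)
a = -1/27274 ≈ -3.6665e-5
(-26195 + a) + 14395 = (-26195 - 1/27274) + 14395 = -714442431/27274 + 14395 = -321833201/27274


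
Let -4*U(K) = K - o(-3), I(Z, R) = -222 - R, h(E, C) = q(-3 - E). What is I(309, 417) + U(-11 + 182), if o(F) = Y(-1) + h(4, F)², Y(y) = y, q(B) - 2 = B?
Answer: -2703/4 ≈ -675.75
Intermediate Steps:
q(B) = 2 + B
h(E, C) = -1 - E (h(E, C) = 2 + (-3 - E) = -1 - E)
o(F) = 24 (o(F) = -1 + (-1 - 1*4)² = -1 + (-1 - 4)² = -1 + (-5)² = -1 + 25 = 24)
U(K) = 6 - K/4 (U(K) = -(K - 1*24)/4 = -(K - 24)/4 = -(-24 + K)/4 = 6 - K/4)
I(309, 417) + U(-11 + 182) = (-222 - 1*417) + (6 - (-11 + 182)/4) = (-222 - 417) + (6 - ¼*171) = -639 + (6 - 171/4) = -639 - 147/4 = -2703/4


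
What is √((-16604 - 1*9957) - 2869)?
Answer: 3*I*√3270 ≈ 171.55*I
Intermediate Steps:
√((-16604 - 1*9957) - 2869) = √((-16604 - 9957) - 2869) = √(-26561 - 2869) = √(-29430) = 3*I*√3270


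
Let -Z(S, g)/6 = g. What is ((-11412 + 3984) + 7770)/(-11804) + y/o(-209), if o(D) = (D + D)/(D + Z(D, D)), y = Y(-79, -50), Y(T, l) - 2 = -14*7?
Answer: 1416309/5902 ≈ 239.97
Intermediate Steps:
Z(S, g) = -6*g
Y(T, l) = -96 (Y(T, l) = 2 - 14*7 = 2 - 98 = -96)
y = -96
o(D) = -⅖ (o(D) = (D + D)/(D - 6*D) = (2*D)/((-5*D)) = (2*D)*(-1/(5*D)) = -⅖)
((-11412 + 3984) + 7770)/(-11804) + y/o(-209) = ((-11412 + 3984) + 7770)/(-11804) - 96/(-⅖) = (-7428 + 7770)*(-1/11804) - 96*(-5/2) = 342*(-1/11804) + 240 = -171/5902 + 240 = 1416309/5902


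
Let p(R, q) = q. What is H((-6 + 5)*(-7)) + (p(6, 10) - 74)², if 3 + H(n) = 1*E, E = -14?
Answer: 4079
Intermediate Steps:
H(n) = -17 (H(n) = -3 + 1*(-14) = -3 - 14 = -17)
H((-6 + 5)*(-7)) + (p(6, 10) - 74)² = -17 + (10 - 74)² = -17 + (-64)² = -17 + 4096 = 4079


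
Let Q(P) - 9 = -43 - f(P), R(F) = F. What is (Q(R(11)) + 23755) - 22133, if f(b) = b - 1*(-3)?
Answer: 1574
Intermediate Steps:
f(b) = 3 + b (f(b) = b + 3 = 3 + b)
Q(P) = -37 - P (Q(P) = 9 + (-43 - (3 + P)) = 9 + (-43 + (-3 - P)) = 9 + (-46 - P) = -37 - P)
(Q(R(11)) + 23755) - 22133 = ((-37 - 1*11) + 23755) - 22133 = ((-37 - 11) + 23755) - 22133 = (-48 + 23755) - 22133 = 23707 - 22133 = 1574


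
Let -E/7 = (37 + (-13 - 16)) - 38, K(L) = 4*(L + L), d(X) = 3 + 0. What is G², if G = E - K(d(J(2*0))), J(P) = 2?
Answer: 34596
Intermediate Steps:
d(X) = 3
K(L) = 8*L (K(L) = 4*(2*L) = 8*L)
E = 210 (E = -7*((37 + (-13 - 16)) - 38) = -7*((37 - 29) - 38) = -7*(8 - 38) = -7*(-30) = 210)
G = 186 (G = 210 - 8*3 = 210 - 1*24 = 210 - 24 = 186)
G² = 186² = 34596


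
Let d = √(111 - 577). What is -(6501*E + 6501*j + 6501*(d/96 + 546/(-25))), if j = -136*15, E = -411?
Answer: 401898321/25 - 2167*I*√466/32 ≈ 1.6076e+7 - 1461.8*I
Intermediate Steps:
d = I*√466 (d = √(-466) = I*√466 ≈ 21.587*I)
j = -2040
-(6501*E + 6501*j + 6501*(d/96 + 546/(-25))) = -(-15933951 + 6501*((I*√466)/96 + 546/(-25))) = -(-15933951 + 6501*((I*√466)*(1/96) + 546*(-1/25))) = -(-15933951 + 6501*(I*√466/96 - 546/25)) = -(-15933951 + 6501*(-546/25 + I*√466/96)) = -(-401898321/25 + 2167*I*√466/32) = -6501*(-61821/25 + I*√466/96) = 401898321/25 - 2167*I*√466/32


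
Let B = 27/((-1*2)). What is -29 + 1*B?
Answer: -85/2 ≈ -42.500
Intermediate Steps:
B = -27/2 (B = 27/(-2) = 27*(-1/2) = -27/2 ≈ -13.500)
-29 + 1*B = -29 + 1*(-27/2) = -29 - 27/2 = -85/2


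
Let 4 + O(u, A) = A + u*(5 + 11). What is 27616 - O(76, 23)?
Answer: 26381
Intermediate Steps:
O(u, A) = -4 + A + 16*u (O(u, A) = -4 + (A + u*(5 + 11)) = -4 + (A + u*16) = -4 + (A + 16*u) = -4 + A + 16*u)
27616 - O(76, 23) = 27616 - (-4 + 23 + 16*76) = 27616 - (-4 + 23 + 1216) = 27616 - 1*1235 = 27616 - 1235 = 26381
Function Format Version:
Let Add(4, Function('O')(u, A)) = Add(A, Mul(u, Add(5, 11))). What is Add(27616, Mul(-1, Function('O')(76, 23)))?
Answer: 26381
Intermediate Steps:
Function('O')(u, A) = Add(-4, A, Mul(16, u)) (Function('O')(u, A) = Add(-4, Add(A, Mul(u, Add(5, 11)))) = Add(-4, Add(A, Mul(u, 16))) = Add(-4, Add(A, Mul(16, u))) = Add(-4, A, Mul(16, u)))
Add(27616, Mul(-1, Function('O')(76, 23))) = Add(27616, Mul(-1, Add(-4, 23, Mul(16, 76)))) = Add(27616, Mul(-1, Add(-4, 23, 1216))) = Add(27616, Mul(-1, 1235)) = Add(27616, -1235) = 26381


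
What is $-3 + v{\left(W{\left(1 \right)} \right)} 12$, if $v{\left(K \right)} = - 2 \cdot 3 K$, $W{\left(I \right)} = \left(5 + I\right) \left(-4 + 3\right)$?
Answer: $429$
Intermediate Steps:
$W{\left(I \right)} = -5 - I$ ($W{\left(I \right)} = \left(5 + I\right) \left(-1\right) = -5 - I$)
$v{\left(K \right)} = - 6 K$
$-3 + v{\left(W{\left(1 \right)} \right)} 12 = -3 + - 6 \left(-5 - 1\right) 12 = -3 + \left(-6\right) \left(-6\right) 12 = -3 + 36 \cdot 12 = -3 + 432 = 429$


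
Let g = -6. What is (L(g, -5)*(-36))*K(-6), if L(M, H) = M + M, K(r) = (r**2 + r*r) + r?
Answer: 28512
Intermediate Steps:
K(r) = r + 2*r**2 (K(r) = (r**2 + r**2) + r = 2*r**2 + r = r + 2*r**2)
L(M, H) = 2*M
(L(g, -5)*(-36))*K(-6) = ((2*(-6))*(-36))*(-6*(1 + 2*(-6))) = (-12*(-36))*(-6*(1 - 12)) = 432*(-6*(-11)) = 432*66 = 28512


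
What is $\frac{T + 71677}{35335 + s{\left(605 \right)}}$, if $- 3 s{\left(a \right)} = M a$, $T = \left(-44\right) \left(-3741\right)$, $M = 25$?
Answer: $\frac{708843}{90880} \approx 7.7998$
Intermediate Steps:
$T = 164604$
$s{\left(a \right)} = - \frac{25 a}{3}$
$\frac{T + 71677}{35335 + s{\left(605 \right)}} = \frac{164604 + 71677}{35335 - \frac{15125}{3}} = \frac{236281}{35335 - \frac{15125}{3}} = \frac{236281}{\frac{90880}{3}} = 236281 \cdot \frac{3}{90880} = \frac{708843}{90880}$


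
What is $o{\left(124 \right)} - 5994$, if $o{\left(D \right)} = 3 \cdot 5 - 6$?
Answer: $-5985$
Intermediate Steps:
$o{\left(D \right)} = 9$ ($o{\left(D \right)} = 15 - 6 = 9$)
$o{\left(124 \right)} - 5994 = 9 - 5994 = -5985$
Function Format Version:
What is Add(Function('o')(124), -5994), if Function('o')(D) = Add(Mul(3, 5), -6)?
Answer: -5985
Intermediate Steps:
Function('o')(D) = 9 (Function('o')(D) = Add(15, -6) = 9)
Add(Function('o')(124), -5994) = Add(9, -5994) = -5985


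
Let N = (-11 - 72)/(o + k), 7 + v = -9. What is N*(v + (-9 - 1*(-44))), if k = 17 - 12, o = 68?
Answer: -1577/73 ≈ -21.603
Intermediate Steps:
v = -16 (v = -7 - 9 = -16)
k = 5
N = -83/73 (N = (-11 - 72)/(68 + 5) = -83/73 ≈ -1.1370)
N*(v + (-9 - 1*(-44))) = -83*(-16 + (-9 - 1*(-44)))/73 = -83*(-16 + (-9 + 44))/73 = -83*(-16 + 35)/73 = -83/73*19 = -1577/73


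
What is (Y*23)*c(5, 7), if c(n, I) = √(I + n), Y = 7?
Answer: 322*√3 ≈ 557.72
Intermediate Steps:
(Y*23)*c(5, 7) = (7*23)*√(7 + 5) = 161*√12 = 161*(2*√3) = 322*√3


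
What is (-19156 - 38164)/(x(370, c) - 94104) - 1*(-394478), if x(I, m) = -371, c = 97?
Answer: 7453673274/18895 ≈ 3.9448e+5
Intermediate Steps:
(-19156 - 38164)/(x(370, c) - 94104) - 1*(-394478) = (-19156 - 38164)/(-371 - 94104) - 1*(-394478) = -57320/(-94475) + 394478 = -57320*(-1/94475) + 394478 = 11464/18895 + 394478 = 7453673274/18895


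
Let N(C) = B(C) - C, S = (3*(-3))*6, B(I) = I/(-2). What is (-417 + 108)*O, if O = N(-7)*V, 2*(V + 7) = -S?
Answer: -64890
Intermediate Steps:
B(I) = -I/2 (B(I) = I*(-½) = -I/2)
S = -54 (S = -9*6 = -54)
N(C) = -3*C/2 (N(C) = -C/2 - C = -3*C/2)
V = 20 (V = -7 + (-1*(-54))/2 = -7 + (½)*54 = -7 + 27 = 20)
O = 210 (O = -3/2*(-7)*20 = (21/2)*20 = 210)
(-417 + 108)*O = (-417 + 108)*210 = -309*210 = -64890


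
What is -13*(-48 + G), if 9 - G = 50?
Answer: 1157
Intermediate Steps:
G = -41 (G = 9 - 1*50 = 9 - 50 = -41)
-13*(-48 + G) = -13*(-48 - 41) = -13*(-89) = 1157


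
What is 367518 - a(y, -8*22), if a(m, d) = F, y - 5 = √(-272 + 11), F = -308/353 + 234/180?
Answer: 1297337031/3530 ≈ 3.6752e+5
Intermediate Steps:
F = 1509/3530 (F = -308*1/353 + 234*(1/180) = -308/353 + 13/10 = 1509/3530 ≈ 0.42748)
y = 5 + 3*I*√29 (y = 5 + √(-272 + 11) = 5 + √(-261) = 5 + 3*I*√29 ≈ 5.0 + 16.155*I)
a(m, d) = 1509/3530
367518 - a(y, -8*22) = 367518 - 1*1509/3530 = 367518 - 1509/3530 = 1297337031/3530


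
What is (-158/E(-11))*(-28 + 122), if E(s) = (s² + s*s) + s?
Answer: -14852/231 ≈ -64.294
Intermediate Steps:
E(s) = s + 2*s² (E(s) = (s² + s²) + s = 2*s² + s = s + 2*s²)
(-158/E(-11))*(-28 + 122) = (-158*(-1/(11*(1 + 2*(-11)))))*(-28 + 122) = -158*(-1/(11*(1 - 22)))*94 = -158/((-11*(-21)))*94 = -158/231*94 = -14852/231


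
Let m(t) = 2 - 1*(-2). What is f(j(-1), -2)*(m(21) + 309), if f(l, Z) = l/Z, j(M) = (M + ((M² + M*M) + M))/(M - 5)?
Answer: 0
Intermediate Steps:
j(M) = (2*M + 2*M²)/(-5 + M) (j(M) = (M + ((M² + M²) + M))/(-5 + M) = (M + (2*M² + M))/(-5 + M) = (M + (M + 2*M²))/(-5 + M) = (2*M + 2*M²)/(-5 + M))
m(t) = 4 (m(t) = 2 + 2 = 4)
f(j(-1), -2)*(m(21) + 309) = ((2*(-1)*(1 - 1)/(-5 - 1))/(-2))*(4 + 309) = ((2*(-1)*0/(-6))*(-½))*313 = ((2*(-1)*(-⅙)*0)*(-½))*313 = (0*(-½))*313 = 0*313 = 0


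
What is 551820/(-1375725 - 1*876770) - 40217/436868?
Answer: -66332218235/196808597132 ≈ -0.33704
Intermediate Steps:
551820/(-1375725 - 1*876770) - 40217/436868 = 551820/(-1375725 - 876770) - 40217*1/436868 = 551820/(-2252495) - 40217/436868 = 551820*(-1/2252495) - 40217/436868 = -110364/450499 - 40217/436868 = -66332218235/196808597132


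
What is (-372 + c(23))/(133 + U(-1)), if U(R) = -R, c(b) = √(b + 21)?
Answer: -186/67 + √11/67 ≈ -2.7266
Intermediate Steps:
c(b) = √(21 + b)
(-372 + c(23))/(133 + U(-1)) = (-372 + √(21 + 23))/(133 - 1*(-1)) = (-372 + √44)/(133 + 1) = (-372 + 2*√11)/134 = (-372 + 2*√11)*(1/134) = -186/67 + √11/67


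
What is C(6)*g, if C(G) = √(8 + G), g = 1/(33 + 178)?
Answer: √14/211 ≈ 0.017733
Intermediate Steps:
g = 1/211 ≈ 0.0047393
C(6)*g = √(8 + 6)*(1/211) = √14*(1/211) = √14/211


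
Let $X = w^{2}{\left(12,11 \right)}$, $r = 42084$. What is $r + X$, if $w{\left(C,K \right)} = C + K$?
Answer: $42613$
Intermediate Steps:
$X = 529$ ($X = \left(12 + 11\right)^{2} = 23^{2} = 529$)
$r + X = 42084 + 529 = 42613$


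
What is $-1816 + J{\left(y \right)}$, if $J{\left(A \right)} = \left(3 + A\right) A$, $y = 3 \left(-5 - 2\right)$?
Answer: $-1438$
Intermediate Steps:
$y = -21$ ($y = 3 \left(-7\right) = -21$)
$J{\left(A \right)} = A \left(3 + A\right)$
$-1816 + J{\left(y \right)} = -1816 - 21 \left(3 - 21\right) = -1816 - -378 = -1816 + 378 = -1438$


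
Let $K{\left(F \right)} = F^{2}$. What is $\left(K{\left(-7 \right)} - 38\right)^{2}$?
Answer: $121$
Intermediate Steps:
$\left(K{\left(-7 \right)} - 38\right)^{2} = \left(\left(-7\right)^{2} - 38\right)^{2} = \left(49 - 38\right)^{2} = 11^{2} = 121$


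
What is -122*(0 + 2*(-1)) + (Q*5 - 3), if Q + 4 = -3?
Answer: 206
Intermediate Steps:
Q = -7 (Q = -4 - 3 = -7)
-122*(0 + 2*(-1)) + (Q*5 - 3) = -122*(0 + 2*(-1)) + (-7*5 - 3) = -122*(0 - 2) + (-35 - 3) = -122*(-2) - 38 = 244 - 38 = 206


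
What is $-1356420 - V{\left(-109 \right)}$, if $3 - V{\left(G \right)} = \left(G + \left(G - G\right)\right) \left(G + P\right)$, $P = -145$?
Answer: $-1328737$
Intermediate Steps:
$V{\left(G \right)} = 3 - G \left(-145 + G\right)$ ($V{\left(G \right)} = 3 - \left(G + \left(G - G\right)\right) \left(G - 145\right) = 3 - \left(G + 0\right) \left(-145 + G\right) = 3 - G \left(-145 + G\right)$)
$-1356420 - V{\left(-109 \right)} = -1356420 - \left(3 - \left(-109\right)^{2} + 145 \left(-109\right)\right) = -1356420 - \left(3 - 11881 - 15805\right) = -1356420 - -27683 = -1356420 + 27683 = -1328737$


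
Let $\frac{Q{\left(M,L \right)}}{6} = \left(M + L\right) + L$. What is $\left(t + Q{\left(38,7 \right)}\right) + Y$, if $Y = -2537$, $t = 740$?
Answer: $-1485$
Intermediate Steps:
$Q{\left(M,L \right)} = 6 M + 12 L$ ($Q{\left(M,L \right)} = 6 \left(\left(M + L\right) + L\right) = 6 \left(\left(L + M\right) + L\right) = 6 \left(M + 2 L\right) = 6 M + 12 L$)
$\left(t + Q{\left(38,7 \right)}\right) + Y = \left(740 + \left(6 \cdot 38 + 12 \cdot 7\right)\right) - 2537 = \left(740 + \left(228 + 84\right)\right) - 2537 = \left(740 + 312\right) - 2537 = 1052 - 2537 = -1485$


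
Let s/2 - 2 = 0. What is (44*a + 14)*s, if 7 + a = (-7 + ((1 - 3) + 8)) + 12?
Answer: 760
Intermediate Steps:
s = 4 (s = 4 + 2*0 = 4 + 0 = 4)
a = 4 (a = -7 + ((-7 + ((1 - 3) + 8)) + 12) = -7 + ((-7 + (-2 + 8)) + 12) = -7 + ((-7 + 6) + 12) = -7 + (-1 + 12) = -7 + 11 = 4)
(44*a + 14)*s = (44*4 + 14)*4 = (176 + 14)*4 = 190*4 = 760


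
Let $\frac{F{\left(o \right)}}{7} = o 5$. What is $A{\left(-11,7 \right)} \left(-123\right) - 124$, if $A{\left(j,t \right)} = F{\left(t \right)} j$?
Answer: $331361$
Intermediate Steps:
$F{\left(o \right)} = 35 o$ ($F{\left(o \right)} = 7 o 5 = 7 \cdot 5 o = 35 o$)
$A{\left(j,t \right)} = 35 j t$ ($A{\left(j,t \right)} = 35 t j = 35 j t$)
$A{\left(-11,7 \right)} \left(-123\right) - 124 = 35 \left(-11\right) 7 \left(-123\right) - 124 = \left(-2695\right) \left(-123\right) - 124 = 331485 - 124 = 331361$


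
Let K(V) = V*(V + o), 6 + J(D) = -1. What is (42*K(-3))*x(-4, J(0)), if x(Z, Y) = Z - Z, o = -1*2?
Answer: 0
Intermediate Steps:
o = -2
J(D) = -7 (J(D) = -6 - 1 = -7)
x(Z, Y) = 0
K(V) = V*(-2 + V) (K(V) = V*(V - 2) = V*(-2 + V))
(42*K(-3))*x(-4, J(0)) = (42*(-3*(-2 - 3)))*0 = (42*(-3*(-5)))*0 = (42*15)*0 = 630*0 = 0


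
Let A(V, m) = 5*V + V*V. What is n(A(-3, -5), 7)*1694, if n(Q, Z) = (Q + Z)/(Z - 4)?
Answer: 1694/3 ≈ 564.67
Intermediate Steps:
A(V, m) = V² + 5*V (A(V, m) = 5*V + V² = V² + 5*V)
n(Q, Z) = (Q + Z)/(-4 + Z)
n(A(-3, -5), 7)*1694 = ((-3*(5 - 3) + 7)/(-4 + 7))*1694 = ((-3*2 + 7)/3)*1694 = ((-6 + 7)/3)*1694 = ((⅓)*1)*1694 = (⅓)*1694 = 1694/3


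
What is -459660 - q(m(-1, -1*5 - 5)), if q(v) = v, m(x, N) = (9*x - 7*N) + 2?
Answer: -459723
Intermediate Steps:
m(x, N) = 2 - 7*N + 9*x (m(x, N) = (-7*N + 9*x) + 2 = 2 - 7*N + 9*x)
-459660 - q(m(-1, -1*5 - 5)) = -459660 - (2 - 7*(-1*5 - 5) + 9*(-1)) = -459660 - (2 - 7*(-5 - 5) - 9) = -459660 - (2 - 7*(-10) - 9) = -459660 - (2 + 70 - 9) = -459660 - 1*63 = -459660 - 63 = -459723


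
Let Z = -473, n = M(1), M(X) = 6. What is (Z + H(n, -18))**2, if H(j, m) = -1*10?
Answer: 233289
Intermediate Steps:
n = 6
H(j, m) = -10
(Z + H(n, -18))**2 = (-473 - 10)**2 = (-483)**2 = 233289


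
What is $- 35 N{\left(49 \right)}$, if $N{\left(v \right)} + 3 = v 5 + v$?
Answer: $-10185$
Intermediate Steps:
$N{\left(v \right)} = -3 + 6 v$ ($N{\left(v \right)} = -3 + \left(v 5 + v\right) = -3 + \left(5 v + v\right) = -3 + 6 v$)
$- 35 N{\left(49 \right)} = - 35 \left(-3 + 6 \cdot 49\right) = - 35 \left(-3 + 294\right) = \left(-35\right) 291 = -10185$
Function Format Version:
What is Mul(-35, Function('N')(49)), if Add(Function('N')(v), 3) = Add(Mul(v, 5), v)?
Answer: -10185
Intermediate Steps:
Function('N')(v) = Add(-3, Mul(6, v)) (Function('N')(v) = Add(-3, Add(Mul(v, 5), v)) = Add(-3, Add(Mul(5, v), v)) = Add(-3, Mul(6, v)))
Mul(-35, Function('N')(49)) = Mul(-35, Add(-3, Mul(6, 49))) = Mul(-35, Add(-3, 294)) = Mul(-35, 291) = -10185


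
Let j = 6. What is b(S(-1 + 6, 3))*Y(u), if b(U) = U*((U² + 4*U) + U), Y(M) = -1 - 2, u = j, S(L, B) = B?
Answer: -216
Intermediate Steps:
u = 6
Y(M) = -3
b(U) = U*(U² + 5*U)
b(S(-1 + 6, 3))*Y(u) = (3²*(5 + 3))*(-3) = (9*8)*(-3) = 72*(-3) = -216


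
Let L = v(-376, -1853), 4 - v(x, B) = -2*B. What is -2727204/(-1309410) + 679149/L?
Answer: -48843799049/269301990 ≈ -181.37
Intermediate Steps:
v(x, B) = 4 + 2*B (v(x, B) = 4 - (-2)*B = 4 + 2*B)
L = -3702 (L = 4 + 2*(-1853) = 4 - 3706 = -3702)
-2727204/(-1309410) + 679149/L = -2727204/(-1309410) + 679149/(-3702) = -2727204*(-1/1309410) + 679149*(-1/3702) = 454534/218235 - 226383/1234 = -48843799049/269301990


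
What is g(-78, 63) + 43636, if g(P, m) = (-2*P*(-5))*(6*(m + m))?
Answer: -546044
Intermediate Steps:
g(P, m) = 120*P*m (g(P, m) = (-(-10)*P)*(6*(2*m)) = (10*P)*(12*m) = 120*P*m)
g(-78, 63) + 43636 = 120*(-78)*63 + 43636 = -589680 + 43636 = -546044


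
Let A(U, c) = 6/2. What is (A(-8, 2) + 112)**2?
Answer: 13225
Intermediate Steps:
A(U, c) = 3 (A(U, c) = 6*(1/2) = 3)
(A(-8, 2) + 112)**2 = (3 + 112)**2 = 115**2 = 13225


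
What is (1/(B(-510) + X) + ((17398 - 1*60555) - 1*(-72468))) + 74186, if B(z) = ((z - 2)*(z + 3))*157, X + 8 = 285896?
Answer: 4247576494273/41040576 ≈ 1.0350e+5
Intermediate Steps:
X = 285888 (X = -8 + 285896 = 285888)
B(z) = 157*(-2 + z)*(3 + z) (B(z) = ((-2 + z)*(3 + z))*157 = 157*(-2 + z)*(3 + z))
(1/(B(-510) + X) + ((17398 - 1*60555) - 1*(-72468))) + 74186 = (1/((-942 + 157*(-510) + 157*(-510)²) + 285888) + ((17398 - 1*60555) - 1*(-72468))) + 74186 = (1/((-942 - 80070 + 157*260100) + 285888) + ((17398 - 60555) + 72468)) + 74186 = (1/((-942 - 80070 + 40835700) + 285888) + (-43157 + 72468)) + 74186 = (1/(40754688 + 285888) + 29311) + 74186 = (1/41040576 + 29311) + 74186 = 1202940323137/41040576 + 74186 = 4247576494273/41040576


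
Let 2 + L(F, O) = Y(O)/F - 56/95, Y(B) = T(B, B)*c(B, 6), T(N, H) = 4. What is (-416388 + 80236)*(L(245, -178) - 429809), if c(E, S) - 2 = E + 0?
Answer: 134513664944280/931 ≈ 1.4448e+11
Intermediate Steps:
c(E, S) = 2 + E (c(E, S) = 2 + (E + 0) = 2 + E)
Y(B) = 8 + 4*B (Y(B) = 4*(2 + B) = 8 + 4*B)
L(F, O) = -246/95 + (8 + 4*O)/F (L(F, O) = -2 + ((8 + 4*O)/F - 56/95) = -2 + (-56/95 + (8 + 4*O)/F) = -246/95 + (8 + 4*O)/F)
(-416388 + 80236)*(L(245, -178) - 429809) = (-416388 + 80236)*((2/95)*(380 - 123*245 + 190*(-178))/245 - 429809) = -336152*((2/95)*(1/245)*(380 - 30135 - 33820) - 429809) = -336152*((2/95)*(1/245)*(-63575) - 429809) = -336152*(-5086/931 - 429809) = -336152*(-400157265/931) = 134513664944280/931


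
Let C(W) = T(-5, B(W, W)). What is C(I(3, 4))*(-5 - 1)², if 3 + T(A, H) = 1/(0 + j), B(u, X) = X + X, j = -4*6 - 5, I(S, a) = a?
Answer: -3168/29 ≈ -109.24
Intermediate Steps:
j = -29 (j = -24 - 5 = -29)
B(u, X) = 2*X
T(A, H) = -88/29 (T(A, H) = -3 + 1/(0 - 29) = -3 + 1/(-29) = -3 - 1/29 = -88/29)
C(W) = -88/29
C(I(3, 4))*(-5 - 1)² = -88*(-5 - 1)²/29 = -88/29*(-6)² = -88/29*36 = -3168/29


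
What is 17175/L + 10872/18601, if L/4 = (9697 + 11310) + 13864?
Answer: 1835942223/2594541884 ≈ 0.70762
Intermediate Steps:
L = 139484 (L = 4*((9697 + 11310) + 13864) = 4*(21007 + 13864) = 4*34871 = 139484)
17175/L + 10872/18601 = 17175/139484 + 10872/18601 = 1835942223/2594541884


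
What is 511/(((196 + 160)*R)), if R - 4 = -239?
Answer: -511/83660 ≈ -0.0061081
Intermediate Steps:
R = -235 (R = 4 - 239 = -235)
511/(((196 + 160)*R)) = 511/(((196 + 160)*(-235))) = 511/((356*(-235))) = 511/(-83660) = 511*(-1/83660) = -511/83660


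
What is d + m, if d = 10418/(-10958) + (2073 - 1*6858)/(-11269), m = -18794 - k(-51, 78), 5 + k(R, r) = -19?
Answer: -1158945796476/61742851 ≈ -18771.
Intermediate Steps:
k(R, r) = -24 (k(R, r) = -5 - 19 = -24)
m = -18770 (m = -18794 - 1*(-24) = -18794 + 24 = -18770)
d = -32483206/61742851 (d = 10418*(-1/10958) + (2073 - 6858)*(-1/11269) = -5209/5479 - 4785*(-1/11269) = -5209/5479 + 4785/11269 = -32483206/61742851 ≈ -0.52610)
d + m = -32483206/61742851 - 18770 = -1158945796476/61742851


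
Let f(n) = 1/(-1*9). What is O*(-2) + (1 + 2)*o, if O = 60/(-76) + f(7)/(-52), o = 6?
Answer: 87029/4446 ≈ 19.575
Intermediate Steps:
f(n) = -1/9 (f(n) = 1/(-9) = -1/9)
O = -7001/8892 (O = 60/(-76) - 1/9/(-52) = 60*(-1/76) - 1/9*(-1/52) = -15/19 + 1/468 = -7001/8892 ≈ -0.78734)
O*(-2) + (1 + 2)*o = -7001/8892*(-2) + (1 + 2)*6 = 7001/4446 + 3*6 = 7001/4446 + 18 = 87029/4446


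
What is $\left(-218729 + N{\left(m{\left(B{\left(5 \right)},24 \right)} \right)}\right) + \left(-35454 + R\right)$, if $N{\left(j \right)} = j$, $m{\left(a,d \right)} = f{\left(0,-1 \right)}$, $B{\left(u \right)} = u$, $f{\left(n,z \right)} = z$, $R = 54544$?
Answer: $-199640$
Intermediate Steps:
$m{\left(a,d \right)} = -1$
$\left(-218729 + N{\left(m{\left(B{\left(5 \right)},24 \right)} \right)}\right) + \left(-35454 + R\right) = \left(-218729 - 1\right) + \left(-35454 + 54544\right) = -218730 + 19090 = -199640$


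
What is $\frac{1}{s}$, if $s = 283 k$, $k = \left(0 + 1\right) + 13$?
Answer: $\frac{1}{3962} \approx 0.0002524$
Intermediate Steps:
$k = 14$ ($k = 1 + 13 = 14$)
$s = 3962$ ($s = 283 \cdot 14 = 3962$)
$\frac{1}{s} = \frac{1}{3962}$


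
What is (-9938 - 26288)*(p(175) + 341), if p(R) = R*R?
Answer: -1121774316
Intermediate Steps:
p(R) = R²
(-9938 - 26288)*(p(175) + 341) = (-9938 - 26288)*(175² + 341) = -36226*(30625 + 341) = -36226*30966 = -1121774316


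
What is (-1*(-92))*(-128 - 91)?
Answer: -20148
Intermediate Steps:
(-1*(-92))*(-128 - 91) = 92*(-219) = -20148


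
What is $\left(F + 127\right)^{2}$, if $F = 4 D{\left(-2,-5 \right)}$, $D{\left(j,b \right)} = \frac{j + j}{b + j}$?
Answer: $\frac{819025}{49} \approx 16715.0$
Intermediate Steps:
$D{\left(j,b \right)} = \frac{2 j}{b + j}$
$F = \frac{16}{7}$ ($F = 4 \cdot 2 \left(-2\right) \frac{1}{-5 - 2} = 4 \cdot 2 \left(-2\right) \frac{1}{-7} = 4 \cdot 2 \left(-2\right) \left(- \frac{1}{7}\right) = 4 \cdot \frac{4}{7} = \frac{16}{7} \approx 2.2857$)
$\left(F + 127\right)^{2} = \left(\frac{16}{7} + 127\right)^{2} = \left(\frac{905}{7}\right)^{2} = \frac{819025}{49}$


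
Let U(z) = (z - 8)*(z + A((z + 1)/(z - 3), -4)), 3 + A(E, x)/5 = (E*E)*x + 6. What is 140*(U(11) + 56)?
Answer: -140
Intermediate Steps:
A(E, x) = 15 + 5*x*E**2 (A(E, x) = -15 + 5*((E*E)*x + 6) = -15 + 5*(E**2*x + 6) = -15 + 5*(x*E**2 + 6) = -15 + 5*(6 + x*E**2) = -15 + (30 + 5*x*E**2) = 15 + 5*x*E**2)
U(z) = (-8 + z)*(15 + z - 20*(1 + z)**2/(-3 + z)**2) (U(z) = (z - 8)*(z + (15 + 5*(-4)*((z + 1)/(z - 3))**2)) = (-8 + z)*(z + (15 + 5*(-4)*((1 + z)/(-3 + z))**2)) = (-8 + z)*(z + (15 + 5*(-4)*((1 + z)**2/(-3 + z)**2))) = (-8 + z)*(z + (15 - 20*(1 + z)**2/(-3 + z)**2)) = (-8 + z)*(15 + z - 20*(1 + z)**2/(-3 + z)**2))
140*(U(11) + 56) = 140*((-920 + 11**4 - 33*11**2 - 19*11**3 + 1083*11)/(9 + 11**2 - 6*11) + 56) = 140*((-920 + 14641 - 33*121 - 19*1331 + 11913)/(9 + 121 - 66) + 56) = 140*((-920 + 14641 - 3993 - 25289 + 11913)/64 + 56) = 140*((1/64)*(-3648) + 56) = 140*(-57 + 56) = 140*(-1) = -140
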